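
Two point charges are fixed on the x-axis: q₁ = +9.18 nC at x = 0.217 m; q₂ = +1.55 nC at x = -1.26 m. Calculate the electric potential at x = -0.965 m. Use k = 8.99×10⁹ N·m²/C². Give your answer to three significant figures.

Electric potential is a scalar, so the contributions from each charge add algebraically: V = Σ kqᵢ/rᵢ.
Distances from the field point to each charge: r₁ = 1.18 m, r₂ = 0.295 m.
V = k[(9.18×10⁻⁹)/(1.18) + (1.55×10⁻⁹)/(0.295)] = 117 V.

117 V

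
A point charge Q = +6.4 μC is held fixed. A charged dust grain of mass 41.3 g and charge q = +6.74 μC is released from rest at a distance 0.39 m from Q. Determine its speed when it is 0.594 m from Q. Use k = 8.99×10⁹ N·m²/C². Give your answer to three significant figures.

Only the electrostatic force acts, so mechanical energy is conserved: ½mv² = U₁ − U₂ = kQq(1/r₁ − 1/r₂).
U₁ − U₂ = (8.99×10⁹ N·m²/C²)(6.40×10⁻⁶ C)(6.74×10⁻⁶ C)(1/0.390 − 1/0.594) = 0.341 J.
v = √(2·0.341/0.0413) = 4.07 m/s.

4.07 m/s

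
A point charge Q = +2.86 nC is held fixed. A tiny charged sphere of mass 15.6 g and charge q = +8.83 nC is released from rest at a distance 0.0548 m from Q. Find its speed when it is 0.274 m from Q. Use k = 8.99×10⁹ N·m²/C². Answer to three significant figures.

Only the electrostatic force acts, so mechanical energy is conserved: ½mv² = U₁ − U₂ = kQq(1/r₁ − 1/r₂).
U₁ − U₂ = (8.99×10⁹ N·m²/C²)(2.86×10⁻⁹ C)(8.83×10⁻⁹ C)(1/0.0548 − 1/0.274) = 3.31×10⁻⁶ J.
v = √(2·3.31×10⁻⁶/0.0156) = 0.0206 m/s.

0.0206 m/s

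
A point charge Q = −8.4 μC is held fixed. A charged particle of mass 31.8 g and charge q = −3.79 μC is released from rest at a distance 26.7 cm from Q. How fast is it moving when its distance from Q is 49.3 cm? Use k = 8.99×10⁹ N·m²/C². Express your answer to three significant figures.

Only the electrostatic force acts, so mechanical energy is conserved: ½mv² = U₁ − U₂ = kQq(1/r₁ − 1/r₂).
U₁ − U₂ = (8.99×10⁹ N·m²/C²)(-8.40×10⁻⁶ C)(-3.79×10⁻⁶ C)(1/0.267 − 1/0.493) = 0.491 J.
v = √(2·0.491/0.0318) = 5.56 m/s.

5.56 m/s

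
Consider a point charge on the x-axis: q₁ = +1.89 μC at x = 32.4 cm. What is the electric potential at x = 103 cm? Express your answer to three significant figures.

The total potential is the scalar sum of each charge's contribution, V = Σ kqᵢ/rᵢ.
V = k[(1.89×10⁻⁶)/(0.706)] = 2.41×10⁴ V.

2.41×10⁴ V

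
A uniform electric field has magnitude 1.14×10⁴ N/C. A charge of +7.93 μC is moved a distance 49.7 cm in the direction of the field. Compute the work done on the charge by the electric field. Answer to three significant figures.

The potential change for a displacement 49.7 cm in the direction of the field is ΔV = −Ed = -5670 V.
W_field = −qΔV = 0.0449 J.

0.0449 J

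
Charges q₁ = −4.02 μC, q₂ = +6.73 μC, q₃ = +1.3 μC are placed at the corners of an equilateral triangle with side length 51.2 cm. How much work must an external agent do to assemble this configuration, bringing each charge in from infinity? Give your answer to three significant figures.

-0.413 J

The work to assemble the configuration equals its total potential energy, U = Σ kqᵢqⱼ/rᵢⱼ over all pairs.
All three pair separations equal the side length, 0.512 m.
U = (-0.475) + (-0.0918) + (0.154) = -0.413 J.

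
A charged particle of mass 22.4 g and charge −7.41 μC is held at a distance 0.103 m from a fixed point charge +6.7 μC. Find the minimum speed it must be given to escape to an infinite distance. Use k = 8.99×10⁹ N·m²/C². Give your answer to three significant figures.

To just escape, total mechanical energy must reach zero at infinity: ½mv²_min + U = 0, so ½mv²_min = −U = |kQq|/r.
|U| = |kQq|/r = (8.99×10⁹ N·m²/C²)(6.70×10⁻⁶)(7.41×10⁻⁶)/(0.103) = 4.33 J.
v_min = √(2|U|/m) = √(2·4.33/0.0224) = 19.7 m/s.

19.7 m/s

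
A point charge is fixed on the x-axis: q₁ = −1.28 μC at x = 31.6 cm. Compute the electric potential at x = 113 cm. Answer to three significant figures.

Electric potential is a scalar, so the contributions from each charge add algebraically: V = Σ kqᵢ/rᵢ.
V = k[(-1.28×10⁻⁶)/(0.814)] = -1.41×10⁴ V.

-1.41×10⁴ V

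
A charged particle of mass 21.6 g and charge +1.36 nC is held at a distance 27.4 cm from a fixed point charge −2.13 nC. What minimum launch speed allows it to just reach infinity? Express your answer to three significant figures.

To just escape, total mechanical energy must reach zero at infinity: ½mv²_min + U = 0, so ½mv²_min = −U = |kQq|/r.
|U| = |kQq|/r = (8.99×10⁹ N·m²/C²)(2.13×10⁻⁹)(1.36×10⁻⁹)/(0.274) = 9.50×10⁻⁸ J.
v_min = √(2|U|/m) = √(2·9.50×10⁻⁸/0.0216) = 2.97×10⁻³ m/s.

2.97×10⁻³ m/s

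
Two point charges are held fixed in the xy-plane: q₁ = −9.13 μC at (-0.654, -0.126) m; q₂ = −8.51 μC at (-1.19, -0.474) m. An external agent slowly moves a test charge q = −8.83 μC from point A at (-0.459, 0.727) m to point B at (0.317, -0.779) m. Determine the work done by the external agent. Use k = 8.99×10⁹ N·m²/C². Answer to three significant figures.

-0.250 J

For quasistatic motion the external work equals the change in potential energy: W_ext = qΔV = q(V_B − V_A).
At A: distances to the source charges are 0.875 m, 1.41 m; V_A = Σ kqᵢ/rᵢ = -1.48×10⁵ V.
At B: distances to the source charges are 1.17 m, 1.54 m; V_B = Σ kqᵢ/rᵢ = -1.20×10⁵ V.
ΔV = V_B − V_A = 2.83×10⁴ V.
W_ext = qΔV = (-8.83×10⁻⁶ C)(2.83×10⁴ V) = -0.250 J.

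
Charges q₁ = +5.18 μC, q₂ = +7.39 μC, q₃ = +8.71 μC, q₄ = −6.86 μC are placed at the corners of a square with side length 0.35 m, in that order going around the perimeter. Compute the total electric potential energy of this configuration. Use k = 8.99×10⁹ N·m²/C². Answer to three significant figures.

0.0878 J

The work to assemble the configuration equals its total potential energy, U = Σ kqᵢqⱼ/rᵢⱼ over all pairs.
The four side pairs have separation 0.350 m and the two diagonal pairs 0.495 m.
Summing all 6 pair terms gives U = 0.0878 J.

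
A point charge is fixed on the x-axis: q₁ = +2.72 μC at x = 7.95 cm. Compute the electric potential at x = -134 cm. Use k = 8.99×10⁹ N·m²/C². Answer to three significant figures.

The total potential is the scalar sum of each charge's contribution, V = Σ kqᵢ/rᵢ.
V = k[(2.72×10⁻⁶)/(1.42)] = 1.72×10⁴ V.

1.72×10⁴ V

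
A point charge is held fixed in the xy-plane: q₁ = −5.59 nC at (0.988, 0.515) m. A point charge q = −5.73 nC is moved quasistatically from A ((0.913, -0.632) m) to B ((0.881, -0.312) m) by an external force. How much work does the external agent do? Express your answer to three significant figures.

For quasistatic motion the external work equals the change in potential energy: W_ext = qΔV = q(V_B − V_A).
At A: distance to the source charge is 1.15 m; V_A = kq₁/r = -43.7 V.
At B: distance to the source charge is 0.834 m; V_B = kq₁/r = -60.3 V.
ΔV = V_B − V_A = -16.5 V.
W_ext = qΔV = (-5.73×10⁻⁹ C)(-16.5 V) = 9.48×10⁻⁸ J.

9.48×10⁻⁸ J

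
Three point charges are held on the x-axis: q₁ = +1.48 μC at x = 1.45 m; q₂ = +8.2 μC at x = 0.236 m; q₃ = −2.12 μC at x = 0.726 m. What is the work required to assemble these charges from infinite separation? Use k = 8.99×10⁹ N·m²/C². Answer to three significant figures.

-0.268 J

The work to assemble the configuration equals its total potential energy, U = Σ kqᵢqⱼ/rᵢⱼ over all pairs.
Pair separations: r₁₂ = 1.21 m, r₁₃ = 0.724 m, r₂₃ = 0.490 m.
U = (0.0899) + (-0.0390) + (-0.319) = -0.268 J.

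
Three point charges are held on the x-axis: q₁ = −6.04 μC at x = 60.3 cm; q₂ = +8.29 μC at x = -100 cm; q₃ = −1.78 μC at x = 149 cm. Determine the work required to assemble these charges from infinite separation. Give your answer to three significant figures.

-0.225 J

The work to assemble the configuration equals its total potential energy, U = Σ kqᵢqⱼ/rᵢⱼ over all pairs.
Pair separations: r₁₂ = 1.60 m, r₁₃ = 0.887 m, r₂₃ = 2.49 m.
U = (-0.281) + (0.109) + (-0.0533) = -0.225 J.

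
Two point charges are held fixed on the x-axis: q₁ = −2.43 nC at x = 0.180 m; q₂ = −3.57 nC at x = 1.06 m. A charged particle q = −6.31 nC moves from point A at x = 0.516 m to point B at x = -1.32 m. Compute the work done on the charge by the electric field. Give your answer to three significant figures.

The work done by the electric force is W_field = −ΔU = −q(V_B − V_A) = q(V_A − V_B).
At A: distances to the source charges are 0.336 m, 0.544 m; V_A = Σ kqᵢ/rᵢ = -124 V.
At B: distances to the source charges are 1.50 m, 2.38 m; V_B = Σ kqᵢ/rᵢ = -28.0 V.
ΔV = V_B − V_A = 96.0 V.
W_field = −qΔV = −(-6.31×10⁻⁹ C)(96.0 V) = 6.06×10⁻⁷ J.

6.06×10⁻⁷ J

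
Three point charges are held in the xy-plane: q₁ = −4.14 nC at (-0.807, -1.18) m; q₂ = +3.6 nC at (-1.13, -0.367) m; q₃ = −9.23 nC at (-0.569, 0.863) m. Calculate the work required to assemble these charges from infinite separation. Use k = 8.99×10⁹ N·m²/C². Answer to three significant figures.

The work to assemble the configuration equals its total potential energy, U = Σ kqᵢqⱼ/rᵢⱼ over all pairs.
Pair separations: r₁₂ = 0.875 m, r₁₃ = 2.06 m, r₂₃ = 1.35 m.
U = (-1.53×10⁻⁷) + (1.67×10⁻⁷) + (-2.21×10⁻⁷) = -2.07×10⁻⁷ J.

-2.07×10⁻⁷ J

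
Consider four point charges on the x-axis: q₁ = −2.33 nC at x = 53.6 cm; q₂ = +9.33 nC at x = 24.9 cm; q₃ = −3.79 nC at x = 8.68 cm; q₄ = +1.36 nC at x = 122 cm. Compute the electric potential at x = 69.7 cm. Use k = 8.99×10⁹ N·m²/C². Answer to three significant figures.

24.7 V

Electric potential is a scalar, so the contributions from each charge add algebraically: V = Σ kqᵢ/rᵢ.
Distances from the field point to each charge: r₁ = 0.161 m, r₂ = 0.448 m, r₃ = 0.610 m, r₄ = 0.523 m.
V = k[(-2.33×10⁻⁹)/(0.161) + (9.33×10⁻⁹)/(0.448) + (-3.79×10⁻⁹)/(0.610) + (1.36×10⁻⁹)/(0.523)] = 24.7 V.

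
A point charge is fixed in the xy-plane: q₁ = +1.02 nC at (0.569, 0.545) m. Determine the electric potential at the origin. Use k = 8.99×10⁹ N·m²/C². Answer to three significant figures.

Electric potential is a scalar, so the contributions from each charge add algebraically: V = Σ kqᵢ/rᵢ.
Distances from the field point to each charge: r₁ = 0.788 m.
V = k[(1.02×10⁻⁹)/(0.788)] = 11.6 V.

11.6 V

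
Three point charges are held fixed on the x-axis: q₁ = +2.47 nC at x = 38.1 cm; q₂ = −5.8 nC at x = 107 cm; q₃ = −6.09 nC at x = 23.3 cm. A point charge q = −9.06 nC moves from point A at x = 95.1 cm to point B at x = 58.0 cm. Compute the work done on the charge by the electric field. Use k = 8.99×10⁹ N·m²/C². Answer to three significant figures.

The work done by the electric force is W_field = −ΔU = −q(V_B − V_A) = q(V_A − V_B).
At A: distances to the source charges are 0.570 m, 0.119 m, 0.718 m; V_A = Σ kqᵢ/rᵢ = -475 V.
At B: distances to the source charges are 0.199 m, 0.490 m, 0.347 m; V_B = Σ kqᵢ/rᵢ = -153 V.
ΔV = V_B − V_A = 323 V.
W_field = −qΔV = −(-9.06×10⁻⁹ C)(323 V) = 2.93×10⁻⁶ J.

2.93×10⁻⁶ J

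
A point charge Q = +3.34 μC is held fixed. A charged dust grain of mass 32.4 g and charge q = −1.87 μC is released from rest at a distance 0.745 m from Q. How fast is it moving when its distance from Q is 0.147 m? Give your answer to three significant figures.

Only the electrostatic force acts, so mechanical energy is conserved: ½mv² = U₁ − U₂ = kQq(1/r₁ − 1/r₂).
U₁ − U₂ = (8.99×10⁹ N·m²/C²)(3.34×10⁻⁶ C)(-1.87×10⁻⁶ C)(1/0.745 − 1/0.147) = 0.307 J.
v = √(2·0.307/0.0324) = 4.35 m/s.

4.35 m/s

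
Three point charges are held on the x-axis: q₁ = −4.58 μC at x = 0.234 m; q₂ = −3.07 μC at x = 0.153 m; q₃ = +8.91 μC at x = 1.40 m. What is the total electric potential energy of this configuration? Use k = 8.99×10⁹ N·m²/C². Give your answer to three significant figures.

The work to assemble the configuration equals its total potential energy, U = Σ kqᵢqⱼ/rᵢⱼ over all pairs.
Pair separations: r₁₂ = 0.0810 m, r₁₃ = 1.17 m, r₂₃ = 1.25 m.
U = (1.56) + (-0.315) + (-0.197) = 1.05 J.

1.05 J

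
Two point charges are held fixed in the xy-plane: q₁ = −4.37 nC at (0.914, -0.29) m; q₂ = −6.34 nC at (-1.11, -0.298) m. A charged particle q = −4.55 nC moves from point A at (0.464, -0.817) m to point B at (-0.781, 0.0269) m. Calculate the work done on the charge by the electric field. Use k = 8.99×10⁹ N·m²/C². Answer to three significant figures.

-2.50×10⁻⁷ J

The work done by the electric force is W_field = −ΔU = −q(V_B − V_A) = q(V_A − V_B).
At A: distances to the source charges are 0.693 m, 1.66 m; V_A = Σ kqᵢ/rᵢ = -91.1 V.
At B: distances to the source charges are 1.72 m, 0.462 m; V_B = Σ kqᵢ/rᵢ = -146 V.
ΔV = V_B − V_A = -55.0 V.
W_field = −qΔV = −(-4.55×10⁻⁹ C)(-55.0 V) = -2.50×10⁻⁷ J.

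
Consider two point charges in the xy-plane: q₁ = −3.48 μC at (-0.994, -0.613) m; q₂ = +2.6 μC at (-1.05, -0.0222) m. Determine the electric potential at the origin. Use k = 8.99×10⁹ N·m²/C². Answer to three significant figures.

-4530 V

The total potential is the scalar sum of each charge's contribution, V = Σ kqᵢ/rᵢ.
Distances from the field point to each charge: r₁ = 1.17 m, r₂ = 1.05 m.
V = k[(-3.48×10⁻⁶)/(1.17) + (2.60×10⁻⁶)/(1.05)] = -4530 V.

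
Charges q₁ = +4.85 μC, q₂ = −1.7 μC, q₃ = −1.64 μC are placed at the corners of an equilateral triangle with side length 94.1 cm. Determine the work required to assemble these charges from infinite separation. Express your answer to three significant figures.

The work to assemble the configuration equals its total potential energy, U = Σ kqᵢqⱼ/rᵢⱼ over all pairs.
All three pair separations equal the side length, 0.941 m.
U = (-0.0788) + (-0.0760) + (0.0266) = -0.128 J.

-0.128 J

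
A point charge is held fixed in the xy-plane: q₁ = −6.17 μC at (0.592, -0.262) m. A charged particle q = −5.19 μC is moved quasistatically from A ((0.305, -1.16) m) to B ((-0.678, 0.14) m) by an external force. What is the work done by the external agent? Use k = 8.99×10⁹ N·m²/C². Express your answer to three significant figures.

For quasistatic motion the external work equals the change in potential energy: W_ext = qΔV = q(V_B − V_A).
At A: distance to the source charge is 0.943 m; V_A = kq₁/r = -5.88×10⁴ V.
At B: distance to the source charge is 1.33 m; V_B = kq₁/r = -4.16×10⁴ V.
ΔV = V_B − V_A = 1.72×10⁴ V.
W_ext = qΔV = (-5.19×10⁻⁶ C)(1.72×10⁴ V) = -0.0893 J.

-0.0893 J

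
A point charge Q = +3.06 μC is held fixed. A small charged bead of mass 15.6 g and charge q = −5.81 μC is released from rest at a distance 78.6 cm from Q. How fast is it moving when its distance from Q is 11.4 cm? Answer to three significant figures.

12.4 m/s

Only the electrostatic force acts, so mechanical energy is conserved: ½mv² = U₁ − U₂ = kQq(1/r₁ − 1/r₂).
U₁ − U₂ = (8.99×10⁹ N·m²/C²)(3.06×10⁻⁶ C)(-5.81×10⁻⁶ C)(1/0.786 − 1/0.114) = 1.20 J.
v = √(2·1.20/0.0156) = 12.4 m/s.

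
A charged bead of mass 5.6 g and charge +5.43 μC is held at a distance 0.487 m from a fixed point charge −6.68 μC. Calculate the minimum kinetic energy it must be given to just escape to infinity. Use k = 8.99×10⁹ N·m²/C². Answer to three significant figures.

To just escape, total mechanical energy must reach zero at infinity: ½mv²_min + U = 0, so ½mv²_min = −U = |kQq|/r.
|U| = |kQq|/r = (8.99×10⁹ N·m²/C²)(6.68×10⁻⁶)(5.43×10⁻⁶)/(0.487) = 0.670 J.

0.670 J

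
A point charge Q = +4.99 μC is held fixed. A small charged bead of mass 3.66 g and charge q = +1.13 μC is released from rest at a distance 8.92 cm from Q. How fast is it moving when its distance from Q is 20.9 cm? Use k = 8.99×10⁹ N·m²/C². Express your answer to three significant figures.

13.3 m/s

Only the electrostatic force acts, so mechanical energy is conserved: ½mv² = U₁ − U₂ = kQq(1/r₁ − 1/r₂).
U₁ − U₂ = (8.99×10⁹ N·m²/C²)(4.99×10⁻⁶ C)(1.13×10⁻⁶ C)(1/0.0892 − 1/0.209) = 0.326 J.
v = √(2·0.326/3.66×10⁻³) = 13.3 m/s.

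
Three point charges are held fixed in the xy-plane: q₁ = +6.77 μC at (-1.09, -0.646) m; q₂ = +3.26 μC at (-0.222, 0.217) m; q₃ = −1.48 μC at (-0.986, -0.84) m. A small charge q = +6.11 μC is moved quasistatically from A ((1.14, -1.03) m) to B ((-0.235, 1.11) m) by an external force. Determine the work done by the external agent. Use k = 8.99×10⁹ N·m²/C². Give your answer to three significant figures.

For quasistatic motion the external work equals the change in potential energy: W_ext = qΔV = q(V_B − V_A).
At A: distances to the source charges are 2.26 m, 1.85 m, 2.13 m; V_A = Σ kqᵢ/rᵢ = 3.65×10⁴ V.
At B: distances to the source charges are 1.95 m, 0.893 m, 2.09 m; V_B = Σ kqᵢ/rᵢ = 5.76×10⁴ V.
ΔV = V_B − V_A = 2.11×10⁴ V.
W_ext = qΔV = (6.11×10⁻⁶ C)(2.11×10⁴ V) = 0.129 J.

0.129 J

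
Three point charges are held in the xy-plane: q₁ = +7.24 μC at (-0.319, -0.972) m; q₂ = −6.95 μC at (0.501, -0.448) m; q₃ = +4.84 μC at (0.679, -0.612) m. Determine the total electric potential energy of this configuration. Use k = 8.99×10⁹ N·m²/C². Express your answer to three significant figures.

The work to assemble the configuration equals its total potential energy, U = Σ kqᵢqⱼ/rᵢⱼ over all pairs.
Pair separations: r₁₂ = 0.973 m, r₁₃ = 1.06 m, r₂₃ = 0.242 m.
U = (-0.465) + (0.297) + (-1.25) = -1.42 J.

-1.42 J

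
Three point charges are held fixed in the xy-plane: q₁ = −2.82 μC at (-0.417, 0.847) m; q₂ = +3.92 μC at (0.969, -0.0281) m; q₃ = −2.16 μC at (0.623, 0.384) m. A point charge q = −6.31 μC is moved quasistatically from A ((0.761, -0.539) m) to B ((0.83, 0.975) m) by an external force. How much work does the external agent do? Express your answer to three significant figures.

0.288 J

For quasistatic motion the external work equals the change in potential energy: W_ext = qΔV = q(V_B − V_A).
At A: distances to the source charges are 1.82 m, 0.552 m, 0.933 m; V_A = Σ kqᵢ/rᵢ = 2.91×10⁴ V.
At B: distances to the source charges are 1.25 m, 1.01 m, 0.626 m; V_B = Σ kqᵢ/rᵢ = -1.64×10⁴ V.
ΔV = V_B − V_A = -4.56×10⁴ V.
W_ext = qΔV = (-6.31×10⁻⁶ C)(-4.56×10⁴ V) = 0.288 J.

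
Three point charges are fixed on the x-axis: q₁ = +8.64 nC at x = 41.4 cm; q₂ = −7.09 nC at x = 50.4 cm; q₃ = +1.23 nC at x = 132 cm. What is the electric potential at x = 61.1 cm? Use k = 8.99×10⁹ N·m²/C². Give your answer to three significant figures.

Electric potential is a scalar, so the contributions from each charge add algebraically: V = Σ kqᵢ/rᵢ.
Distances from the field point to each charge: r₁ = 0.197 m, r₂ = 0.107 m, r₃ = 0.709 m.
V = k[(8.64×10⁻⁹)/(0.197) + (-7.09×10⁻⁹)/(0.107) + (1.23×10⁻⁹)/(0.709)] = -186 V.

-186 V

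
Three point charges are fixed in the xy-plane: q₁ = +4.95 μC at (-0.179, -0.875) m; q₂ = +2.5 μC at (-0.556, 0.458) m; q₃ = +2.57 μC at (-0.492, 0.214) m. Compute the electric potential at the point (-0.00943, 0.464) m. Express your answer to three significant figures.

The total potential is the scalar sum of each charge's contribution, V = Σ kqᵢ/rᵢ.
Distances from the field point to each charge: r₁ = 1.35 m, r₂ = 0.547 m, r₃ = 0.543 m.
V = k[(4.95×10⁻⁶)/(1.35) + (2.50×10⁻⁶)/(0.547) + (2.57×10⁻⁶)/(0.543)] = 1.17×10⁵ V.

1.17×10⁵ V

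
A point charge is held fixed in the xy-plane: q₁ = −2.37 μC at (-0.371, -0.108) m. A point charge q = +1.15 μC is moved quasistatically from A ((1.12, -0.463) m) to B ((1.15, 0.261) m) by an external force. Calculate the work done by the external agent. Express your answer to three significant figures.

For quasistatic motion the external work equals the change in potential energy: W_ext = qΔV = q(V_B − V_A).
At A: distance to the source charge is 1.53 m; V_A = kq₁/r = -1.39×10⁴ V.
At B: distance to the source charge is 1.57 m; V_B = kq₁/r = -1.36×10⁴ V.
ΔV = V_B − V_A = 288 V.
W_ext = qΔV = (1.15×10⁻⁶ C)(288 V) = 3.31×10⁻⁴ J.

3.31×10⁻⁴ J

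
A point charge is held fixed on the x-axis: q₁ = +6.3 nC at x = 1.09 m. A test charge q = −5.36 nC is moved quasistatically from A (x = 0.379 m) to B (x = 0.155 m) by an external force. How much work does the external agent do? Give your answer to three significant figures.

1.02×10⁻⁷ J

For quasistatic motion the external work equals the change in potential energy: W_ext = qΔV = q(V_B − V_A).
At A: distance to the source charge is 0.711 m; V_A = kq₁/r = 79.7 V.
At B: distance to the source charge is 0.935 m; V_B = kq₁/r = 60.6 V.
ΔV = V_B − V_A = -19.1 V.
W_ext = qΔV = (-5.36×10⁻⁹ C)(-19.1 V) = 1.02×10⁻⁷ J.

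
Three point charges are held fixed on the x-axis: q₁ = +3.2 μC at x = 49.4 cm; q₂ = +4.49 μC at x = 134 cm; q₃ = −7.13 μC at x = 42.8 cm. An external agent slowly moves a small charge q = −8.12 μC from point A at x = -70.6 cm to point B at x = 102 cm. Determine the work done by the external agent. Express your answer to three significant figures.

For quasistatic motion the external work equals the change in potential energy: W_ext = qΔV = q(V_B − V_A).
At A: distances to the source charges are 1.20 m, 2.05 m, 1.13 m; V_A = Σ kqᵢ/rᵢ = -1.28×10⁴ V.
At B: distances to the source charges are 0.526 m, 0.320 m, 0.592 m; V_B = Σ kqᵢ/rᵢ = 7.26×10⁴ V.
ΔV = V_B − V_A = 8.54×10⁴ V.
W_ext = qΔV = (-8.12×10⁻⁶ C)(8.54×10⁴ V) = -0.693 J.

-0.693 J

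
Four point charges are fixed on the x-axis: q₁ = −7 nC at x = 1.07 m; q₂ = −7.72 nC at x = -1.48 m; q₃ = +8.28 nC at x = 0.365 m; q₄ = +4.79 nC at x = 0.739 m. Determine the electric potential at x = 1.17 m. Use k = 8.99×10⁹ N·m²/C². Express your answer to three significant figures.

-463 V

The total potential is the scalar sum of each charge's contribution, V = Σ kqᵢ/rᵢ.
Distances from the field point to each charge: r₁ = 0.100 m, r₂ = 2.65 m, r₃ = 0.805 m, r₄ = 0.431 m.
V = k[(-7.00×10⁻⁹)/(0.100) + (-7.72×10⁻⁹)/(2.65) + (8.28×10⁻⁹)/(0.805) + (4.79×10⁻⁹)/(0.431)] = -463 V.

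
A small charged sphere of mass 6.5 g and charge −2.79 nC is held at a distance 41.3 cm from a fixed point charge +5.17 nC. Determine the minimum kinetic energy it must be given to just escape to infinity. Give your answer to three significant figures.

To just escape, total mechanical energy must reach zero at infinity: ½mv²_min + U = 0, so ½mv²_min = −U = |kQq|/r.
|U| = |kQq|/r = (8.99×10⁹ N·m²/C²)(5.17×10⁻⁹)(2.79×10⁻⁹)/(0.413) = 3.14×10⁻⁷ J.

3.14×10⁻⁷ J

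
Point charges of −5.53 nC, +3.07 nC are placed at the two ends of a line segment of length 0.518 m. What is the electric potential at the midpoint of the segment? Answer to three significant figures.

The total potential is the scalar sum of each charge's contribution, V = Σ kqᵢ/rᵢ.
Each charge is 0.259 m from the midpoint.
V = k[(-5.53×10⁻⁹)/(0.259) + (3.07×10⁻⁹)/(0.259)] = -85.4 V.

-85.4 V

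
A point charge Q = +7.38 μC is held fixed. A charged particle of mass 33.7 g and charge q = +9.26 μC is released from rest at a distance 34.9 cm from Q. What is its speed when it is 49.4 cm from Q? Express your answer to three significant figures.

Only the electrostatic force acts, so mechanical energy is conserved: ½mv² = U₁ − U₂ = kQq(1/r₁ − 1/r₂).
U₁ − U₂ = (8.99×10⁹ N·m²/C²)(7.38×10⁻⁶ C)(9.26×10⁻⁶ C)(1/0.349 − 1/0.494) = 0.517 J.
v = √(2·0.517/0.0337) = 5.54 m/s.

5.54 m/s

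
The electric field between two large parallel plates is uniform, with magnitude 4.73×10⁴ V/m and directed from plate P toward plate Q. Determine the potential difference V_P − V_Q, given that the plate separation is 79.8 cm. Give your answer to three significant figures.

3.77×10⁴ V

In a uniform field, potential decreases in the direction of E: ΔV = −E·d for a displacement d parallel to E.
Going from Q to P is a displacement of 79.8 cm opposite to the field, so V_P − V_Q = +Ed = 3.77×10⁴ V.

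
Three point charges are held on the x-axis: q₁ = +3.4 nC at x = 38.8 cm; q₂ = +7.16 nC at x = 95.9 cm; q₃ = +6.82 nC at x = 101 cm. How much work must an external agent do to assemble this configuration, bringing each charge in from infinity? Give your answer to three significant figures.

The assembly work is the sum of pairwise potential energies, U = Σ_{i<j} kqᵢqⱼ/rᵢⱼ.
Pair separations: r₁₂ = 0.571 m, r₁₃ = 0.622 m, r₂₃ = 0.0510 m.
U = (3.83×10⁻⁷) + (3.35×10⁻⁷) + (8.61×10⁻⁶) = 9.33×10⁻⁶ J.

9.33×10⁻⁶ J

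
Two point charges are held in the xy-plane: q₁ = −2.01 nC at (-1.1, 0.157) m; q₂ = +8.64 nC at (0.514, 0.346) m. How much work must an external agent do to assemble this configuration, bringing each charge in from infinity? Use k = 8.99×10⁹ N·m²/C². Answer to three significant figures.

-9.61×10⁻⁸ J

The work to assemble the configuration equals its total potential energy, U = Σ kqᵢqⱼ/rᵢⱼ over all pairs.
Pair separations: r₁₂ = 1.63 m.
U = (-9.61×10⁻⁸) = -9.61×10⁻⁸ J.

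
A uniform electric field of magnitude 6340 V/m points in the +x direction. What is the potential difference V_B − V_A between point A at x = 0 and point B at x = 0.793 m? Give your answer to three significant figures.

-5030 V

In a uniform field, potential decreases in the direction of E: V_B − V_A = −E·Δx.
V_B − V_A = −(6340 V/m)(0.793 m) = -5030 V.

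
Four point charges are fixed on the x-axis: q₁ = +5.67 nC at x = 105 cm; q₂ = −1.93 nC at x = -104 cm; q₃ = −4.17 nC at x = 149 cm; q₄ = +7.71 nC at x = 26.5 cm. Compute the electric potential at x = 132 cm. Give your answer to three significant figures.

The total potential is the scalar sum of each charge's contribution, V = Σ kqᵢ/rᵢ.
Distances from the field point to each charge: r₁ = 0.270 m, r₂ = 2.36 m, r₃ = 0.170 m, r₄ = 1.06 m.
V = k[(5.67×10⁻⁹)/(0.270) + (-1.93×10⁻⁹)/(2.36) + (-4.17×10⁻⁹)/(0.170) + (7.71×10⁻⁹)/(1.06)] = 26.6 V.

26.6 V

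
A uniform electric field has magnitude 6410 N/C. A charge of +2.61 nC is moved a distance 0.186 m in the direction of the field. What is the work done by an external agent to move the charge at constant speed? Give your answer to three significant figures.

-3.11×10⁻⁶ J

The potential change for a displacement 0.186 m in the direction of the field is ΔV = −Ed = -1190 V.
W_ext = qΔV = -3.11×10⁻⁶ J.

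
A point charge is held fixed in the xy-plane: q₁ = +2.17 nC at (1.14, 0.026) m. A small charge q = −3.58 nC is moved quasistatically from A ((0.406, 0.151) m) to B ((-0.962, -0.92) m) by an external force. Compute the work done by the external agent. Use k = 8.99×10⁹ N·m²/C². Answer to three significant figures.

6.35×10⁻⁸ J

For quasistatic motion the external work equals the change in potential energy: W_ext = qΔV = q(V_B − V_A).
At A: distance to the source charge is 0.745 m; V_A = kq₁/r = 26.2 V.
At B: distance to the source charge is 2.31 m; V_B = kq₁/r = 8.46 V.
ΔV = V_B − V_A = -17.7 V.
W_ext = qΔV = (-3.58×10⁻⁹ C)(-17.7 V) = 6.35×10⁻⁸ J.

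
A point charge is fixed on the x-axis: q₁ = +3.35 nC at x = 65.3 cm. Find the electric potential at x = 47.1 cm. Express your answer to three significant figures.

165 V

Electric potential is a scalar, so the contributions from each charge add algebraically: V = Σ kqᵢ/rᵢ.
V = k[(3.35×10⁻⁹)/(0.182)] = 165 V.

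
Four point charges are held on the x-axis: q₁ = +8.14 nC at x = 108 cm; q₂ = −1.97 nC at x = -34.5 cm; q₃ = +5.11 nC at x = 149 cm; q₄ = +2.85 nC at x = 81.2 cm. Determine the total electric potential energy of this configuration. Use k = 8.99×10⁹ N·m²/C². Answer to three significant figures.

The work to assemble the configuration equals its total potential energy, U = Σ kqᵢqⱼ/rᵢⱼ over all pairs.
Pair separations: r₁₂ = 1.43 m, r₁₃ = 0.410 m, r₁₄ = 0.268 m, r₂₃ = 1.83 m, r₂₄ = 1.16 m, r₃₄ = 0.678 m.
Summing all 6 pair terms gives U = 1.69×10⁻⁶ J.

1.69×10⁻⁶ J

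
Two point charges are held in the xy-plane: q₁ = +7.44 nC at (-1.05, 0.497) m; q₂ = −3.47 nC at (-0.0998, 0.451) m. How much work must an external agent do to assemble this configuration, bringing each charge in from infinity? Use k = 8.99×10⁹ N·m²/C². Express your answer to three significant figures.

The work to assemble the configuration equals its total potential energy, U = Σ kqᵢqⱼ/rᵢⱼ over all pairs.
Pair separations: r₁₂ = 0.951 m.
U = (-2.44×10⁻⁷) = -2.44×10⁻⁷ J.

-2.44×10⁻⁷ J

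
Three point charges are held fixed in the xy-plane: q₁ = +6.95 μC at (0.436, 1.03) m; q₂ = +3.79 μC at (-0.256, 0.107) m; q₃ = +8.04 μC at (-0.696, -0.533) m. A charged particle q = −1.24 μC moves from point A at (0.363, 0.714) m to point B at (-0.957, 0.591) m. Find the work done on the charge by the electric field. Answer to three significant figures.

The work done by the electric force is W_field = −ΔU = −q(V_B − V_A) = q(V_A − V_B).
At A: distances to the source charges are 0.324 m, 0.867 m, 1.64 m; V_A = Σ kqᵢ/rᵢ = 2.76×10⁵ V.
At B: distances to the source charges are 1.46 m, 0.852 m, 1.15 m; V_B = Σ kqᵢ/rᵢ = 1.45×10⁵ V.
ΔV = V_B − V_A = -1.31×10⁵ V.
W_field = −qΔV = −(-1.24×10⁻⁶ C)(-1.31×10⁵ V) = -0.162 J.

-0.162 J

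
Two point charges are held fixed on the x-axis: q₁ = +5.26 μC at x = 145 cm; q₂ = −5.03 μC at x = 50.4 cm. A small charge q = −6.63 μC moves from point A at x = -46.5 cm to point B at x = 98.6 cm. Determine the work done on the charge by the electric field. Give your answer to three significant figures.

The work done by the electric force is W_field = −ΔU = −q(V_B − V_A) = q(V_A − V_B).
At A: distances to the source charges are 1.92 m, 0.969 m; V_A = Σ kqᵢ/rᵢ = -2.20×10⁴ V.
At B: distances to the source charges are 0.464 m, 0.482 m; V_B = Σ kqᵢ/rᵢ = 8100 V.
ΔV = V_B − V_A = 3.01×10⁴ V.
W_field = −qΔV = −(-6.63×10⁻⁶ C)(3.01×10⁴ V) = 0.199 J.

0.199 J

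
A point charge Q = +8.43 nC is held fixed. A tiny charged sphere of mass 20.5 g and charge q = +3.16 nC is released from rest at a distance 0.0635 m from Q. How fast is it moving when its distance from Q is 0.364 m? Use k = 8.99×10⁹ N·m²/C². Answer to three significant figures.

Only the electrostatic force acts, so mechanical energy is conserved: ½mv² = U₁ − U₂ = kQq(1/r₁ − 1/r₂).
U₁ − U₂ = (8.99×10⁹ N·m²/C²)(8.43×10⁻⁹ C)(3.16×10⁻⁹ C)(1/0.0635 − 1/0.364) = 3.11×10⁻⁶ J.
v = √(2·3.11×10⁻⁶/0.0205) = 0.0174 m/s.

0.0174 m/s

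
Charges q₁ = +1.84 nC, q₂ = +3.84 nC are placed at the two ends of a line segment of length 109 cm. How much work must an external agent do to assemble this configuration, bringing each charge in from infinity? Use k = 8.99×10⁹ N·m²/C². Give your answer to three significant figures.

5.83×10⁻⁸ J

The work to assemble the configuration equals its total potential energy, U = Σ kqᵢqⱼ/rᵢⱼ over all pairs.
The separation is r = 1.09 m.
U = (5.83×10⁻⁸) = 5.83×10⁻⁸ J.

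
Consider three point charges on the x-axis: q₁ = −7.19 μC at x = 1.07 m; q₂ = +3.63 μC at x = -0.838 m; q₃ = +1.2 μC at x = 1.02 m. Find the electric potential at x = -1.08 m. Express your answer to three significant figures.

The total potential is the scalar sum of each charge's contribution, V = Σ kqᵢ/rᵢ.
Distances from the field point to each charge: r₁ = 2.15 m, r₂ = 0.242 m, r₃ = 2.10 m.
V = k[(-7.19×10⁻⁶)/(2.15) + (3.63×10⁻⁶)/(0.242) + (1.20×10⁻⁶)/(2.10)] = 1.10×10⁵ V.

1.10×10⁵ V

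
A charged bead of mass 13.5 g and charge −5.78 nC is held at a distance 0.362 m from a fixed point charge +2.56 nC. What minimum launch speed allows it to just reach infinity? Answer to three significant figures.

7.38×10⁻³ m/s

To just escape, total mechanical energy must reach zero at infinity: ½mv²_min + U = 0, so ½mv²_min = −U = |kQq|/r.
|U| = |kQq|/r = (8.99×10⁹ N·m²/C²)(2.56×10⁻⁹)(5.78×10⁻⁹)/(0.362) = 3.67×10⁻⁷ J.
v_min = √(2|U|/m) = √(2·3.67×10⁻⁷/0.0135) = 7.38×10⁻³ m/s.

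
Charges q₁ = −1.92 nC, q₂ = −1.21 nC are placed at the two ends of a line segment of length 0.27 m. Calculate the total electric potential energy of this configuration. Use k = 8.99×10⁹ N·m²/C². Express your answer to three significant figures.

The assembly work is the sum of pairwise potential energies, U = Σ_{i<j} kqᵢqⱼ/rᵢⱼ.
The separation is r = 0.270 m.
U = (7.74×10⁻⁸) = 7.74×10⁻⁸ J.

7.74×10⁻⁸ J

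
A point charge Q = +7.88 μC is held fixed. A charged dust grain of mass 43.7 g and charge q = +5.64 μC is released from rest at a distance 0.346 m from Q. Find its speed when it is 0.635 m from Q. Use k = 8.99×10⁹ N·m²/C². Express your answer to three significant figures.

4.90 m/s

Only the electrostatic force acts, so mechanical energy is conserved: ½mv² = U₁ − U₂ = kQq(1/r₁ − 1/r₂).
U₁ − U₂ = (8.99×10⁹ N·m²/C²)(7.88×10⁻⁶ C)(5.64×10⁻⁶ C)(1/0.346 − 1/0.635) = 0.526 J.
v = √(2·0.526/0.0437) = 4.90 m/s.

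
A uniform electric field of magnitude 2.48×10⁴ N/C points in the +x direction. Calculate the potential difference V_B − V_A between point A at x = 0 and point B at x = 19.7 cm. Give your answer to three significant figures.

In a uniform field, potential decreases in the direction of E: V_B − V_A = −E·Δx.
V_B − V_A = −(2.48×10⁴ V/m)(0.197 m) = -4890 V.

-4890 V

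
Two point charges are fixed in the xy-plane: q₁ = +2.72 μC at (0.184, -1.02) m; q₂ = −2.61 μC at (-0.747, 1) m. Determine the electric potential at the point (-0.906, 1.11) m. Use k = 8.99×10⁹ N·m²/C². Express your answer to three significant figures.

The total potential is the scalar sum of each charge's contribution, V = Σ kqᵢ/rᵢ.
Distances from the field point to each charge: r₁ = 2.39 m, r₂ = 0.193 m.
V = k[(2.72×10⁻⁶)/(2.39) + (-2.61×10⁻⁶)/(0.193)] = -1.11×10⁵ V.

-1.11×10⁵ V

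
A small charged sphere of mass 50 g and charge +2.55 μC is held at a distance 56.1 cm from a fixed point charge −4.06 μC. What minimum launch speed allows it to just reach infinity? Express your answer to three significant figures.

2.58 m/s

To just escape, total mechanical energy must reach zero at infinity: ½mv²_min + U = 0, so ½mv²_min = −U = |kQq|/r.
|U| = |kQq|/r = (8.99×10⁹ N·m²/C²)(4.06×10⁻⁶)(2.55×10⁻⁶)/(0.561) = 0.166 J.
v_min = √(2|U|/m) = √(2·0.166/0.0500) = 2.58 m/s.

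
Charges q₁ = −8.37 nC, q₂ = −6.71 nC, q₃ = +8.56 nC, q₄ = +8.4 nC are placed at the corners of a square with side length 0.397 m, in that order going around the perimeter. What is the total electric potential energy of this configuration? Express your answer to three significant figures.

The work to assemble the configuration equals its total potential energy, U = Σ kqᵢqⱼ/rᵢⱼ over all pairs.
The four side pairs have separation 0.397 m and the two diagonal pairs 0.561 m.
Summing all 6 pair terms gives U = -2.04×10⁻⁶ J.

-2.04×10⁻⁶ J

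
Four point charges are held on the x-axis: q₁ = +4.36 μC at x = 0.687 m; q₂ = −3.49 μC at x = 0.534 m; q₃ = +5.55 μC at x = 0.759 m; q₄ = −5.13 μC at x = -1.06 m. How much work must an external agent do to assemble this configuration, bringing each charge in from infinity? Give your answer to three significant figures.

The assembly work is the sum of pairwise potential energies, U = Σ_{i<j} kqᵢqⱼ/rᵢⱼ.
Pair separations: r₁₂ = 0.153 m, r₁₃ = 0.0720 m, r₁₄ = 1.75 m, r₂₃ = 0.225 m, r₂₄ = 1.59 m, r₃₄ = 1.82 m.
Summing all 6 pair terms gives U = 1.20 J.

1.20 J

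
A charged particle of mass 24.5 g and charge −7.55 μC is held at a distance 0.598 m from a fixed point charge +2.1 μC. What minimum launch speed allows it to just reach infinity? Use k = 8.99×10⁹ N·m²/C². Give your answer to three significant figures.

To just escape, total mechanical energy must reach zero at infinity: ½mv²_min + U = 0, so ½mv²_min = −U = |kQq|/r.
|U| = |kQq|/r = (8.99×10⁹ N·m²/C²)(2.10×10⁻⁶)(7.55×10⁻⁶)/(0.598) = 0.238 J.
v_min = √(2|U|/m) = √(2·0.238/0.0245) = 4.41 m/s.

4.41 m/s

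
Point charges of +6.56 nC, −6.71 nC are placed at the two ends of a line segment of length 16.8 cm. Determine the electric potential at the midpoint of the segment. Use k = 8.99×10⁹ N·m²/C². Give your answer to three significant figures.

-16.1 V

Electric potential is a scalar, so the contributions from each charge add algebraically: V = Σ kqᵢ/rᵢ.
Each charge is 0.0840 m from the midpoint.
V = k[(6.56×10⁻⁹)/(0.0840) + (-6.71×10⁻⁹)/(0.0840)] = -16.1 V.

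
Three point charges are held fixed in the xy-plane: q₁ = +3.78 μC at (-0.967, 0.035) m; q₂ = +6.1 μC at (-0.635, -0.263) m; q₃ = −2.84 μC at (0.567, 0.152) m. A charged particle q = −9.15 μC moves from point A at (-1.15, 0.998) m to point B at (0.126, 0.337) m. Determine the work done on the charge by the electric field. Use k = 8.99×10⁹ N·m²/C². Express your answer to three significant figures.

-0.260 J

The work done by the electric force is W_field = −ΔU = −q(V_B − V_A) = q(V_A − V_B).
At A: distances to the source charges are 0.980 m, 1.36 m, 1.91 m; V_A = Σ kqᵢ/rᵢ = 6.16×10⁴ V.
At B: distances to the source charges are 1.13 m, 0.969 m, 0.478 m; V_B = Σ kqᵢ/rᵢ = 3.32×10⁴ V.
ΔV = V_B − V_A = -2.84×10⁴ V.
W_field = −qΔV = −(-9.15×10⁻⁶ C)(-2.84×10⁴ V) = -0.260 J.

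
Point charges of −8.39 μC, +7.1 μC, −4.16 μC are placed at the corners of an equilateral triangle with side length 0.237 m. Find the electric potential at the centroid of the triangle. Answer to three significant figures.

Electric potential is a scalar, so the contributions from each charge add algebraically: V = Σ kqᵢ/rᵢ.
The distance from each vertex to the centroid is a/√3 = 0.137 m.
V = k[(-8.39×10⁻⁶)/(0.137) + (7.10×10⁻⁶)/(0.137) + (-4.16×10⁻⁶)/(0.137)] = -3.58×10⁵ V.

-3.58×10⁵ V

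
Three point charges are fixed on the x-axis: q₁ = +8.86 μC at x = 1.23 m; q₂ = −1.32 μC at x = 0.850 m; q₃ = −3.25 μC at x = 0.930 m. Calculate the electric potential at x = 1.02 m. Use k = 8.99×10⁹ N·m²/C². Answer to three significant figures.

Electric potential is a scalar, so the contributions from each charge add algebraically: V = Σ kqᵢ/rᵢ.
Distances from the field point to each charge: r₁ = 0.210 m, r₂ = 0.170 m, r₃ = 0.0900 m.
V = k[(8.86×10⁻⁶)/(0.210) + (-1.32×10⁻⁶)/(0.170) + (-3.25×10⁻⁶)/(0.0900)] = -1.52×10⁴ V.

-1.52×10⁴ V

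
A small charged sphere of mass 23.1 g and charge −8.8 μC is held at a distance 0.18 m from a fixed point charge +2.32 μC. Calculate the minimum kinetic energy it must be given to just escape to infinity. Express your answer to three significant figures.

1.02 J

To just escape, total mechanical energy must reach zero at infinity: ½mv²_min + U = 0, so ½mv²_min = −U = |kQq|/r.
|U| = |kQq|/r = (8.99×10⁹ N·m²/C²)(2.32×10⁻⁶)(8.80×10⁻⁶)/(0.180) = 1.02 J.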